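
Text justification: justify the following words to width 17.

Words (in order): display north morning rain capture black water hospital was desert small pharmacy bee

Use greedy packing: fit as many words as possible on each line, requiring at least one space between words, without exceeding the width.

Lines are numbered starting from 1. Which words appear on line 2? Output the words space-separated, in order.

Answer: morning rain

Derivation:
Line 1: ['display', 'north'] (min_width=13, slack=4)
Line 2: ['morning', 'rain'] (min_width=12, slack=5)
Line 3: ['capture', 'black'] (min_width=13, slack=4)
Line 4: ['water', 'hospital'] (min_width=14, slack=3)
Line 5: ['was', 'desert', 'small'] (min_width=16, slack=1)
Line 6: ['pharmacy', 'bee'] (min_width=12, slack=5)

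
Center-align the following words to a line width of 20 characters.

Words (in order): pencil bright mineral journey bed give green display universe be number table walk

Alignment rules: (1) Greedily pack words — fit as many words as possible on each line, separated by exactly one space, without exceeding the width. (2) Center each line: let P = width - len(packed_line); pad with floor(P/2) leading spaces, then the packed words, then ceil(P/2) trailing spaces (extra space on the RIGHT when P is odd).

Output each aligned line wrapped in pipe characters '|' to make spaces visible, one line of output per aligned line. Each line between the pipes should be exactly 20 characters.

Answer: |   pencil bright    |
|mineral journey bed |
| give green display |
| universe be number |
|     table walk     |

Derivation:
Line 1: ['pencil', 'bright'] (min_width=13, slack=7)
Line 2: ['mineral', 'journey', 'bed'] (min_width=19, slack=1)
Line 3: ['give', 'green', 'display'] (min_width=18, slack=2)
Line 4: ['universe', 'be', 'number'] (min_width=18, slack=2)
Line 5: ['table', 'walk'] (min_width=10, slack=10)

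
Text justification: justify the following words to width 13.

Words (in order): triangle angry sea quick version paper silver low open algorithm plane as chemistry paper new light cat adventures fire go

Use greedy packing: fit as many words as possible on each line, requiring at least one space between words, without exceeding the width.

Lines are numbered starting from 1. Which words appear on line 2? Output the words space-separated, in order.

Line 1: ['triangle'] (min_width=8, slack=5)
Line 2: ['angry', 'sea'] (min_width=9, slack=4)
Line 3: ['quick', 'version'] (min_width=13, slack=0)
Line 4: ['paper', 'silver'] (min_width=12, slack=1)
Line 5: ['low', 'open'] (min_width=8, slack=5)
Line 6: ['algorithm'] (min_width=9, slack=4)
Line 7: ['plane', 'as'] (min_width=8, slack=5)
Line 8: ['chemistry'] (min_width=9, slack=4)
Line 9: ['paper', 'new'] (min_width=9, slack=4)
Line 10: ['light', 'cat'] (min_width=9, slack=4)
Line 11: ['adventures'] (min_width=10, slack=3)
Line 12: ['fire', 'go'] (min_width=7, slack=6)

Answer: angry sea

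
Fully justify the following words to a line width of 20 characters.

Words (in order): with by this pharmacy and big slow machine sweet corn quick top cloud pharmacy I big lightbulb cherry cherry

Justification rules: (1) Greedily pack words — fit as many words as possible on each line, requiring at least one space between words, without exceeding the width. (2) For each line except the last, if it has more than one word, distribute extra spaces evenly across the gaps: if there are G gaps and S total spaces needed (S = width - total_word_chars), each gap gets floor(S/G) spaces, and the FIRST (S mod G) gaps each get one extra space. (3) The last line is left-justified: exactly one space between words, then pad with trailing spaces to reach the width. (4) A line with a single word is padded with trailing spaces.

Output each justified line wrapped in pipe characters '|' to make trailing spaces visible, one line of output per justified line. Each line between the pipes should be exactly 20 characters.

Answer: |with     by     this|
|pharmacy   and   big|
|slow  machine  sweet|
|corn quick top cloud|
|pharmacy    I    big|
|lightbulb     cherry|
|cherry              |

Derivation:
Line 1: ['with', 'by', 'this'] (min_width=12, slack=8)
Line 2: ['pharmacy', 'and', 'big'] (min_width=16, slack=4)
Line 3: ['slow', 'machine', 'sweet'] (min_width=18, slack=2)
Line 4: ['corn', 'quick', 'top', 'cloud'] (min_width=20, slack=0)
Line 5: ['pharmacy', 'I', 'big'] (min_width=14, slack=6)
Line 6: ['lightbulb', 'cherry'] (min_width=16, slack=4)
Line 7: ['cherry'] (min_width=6, slack=14)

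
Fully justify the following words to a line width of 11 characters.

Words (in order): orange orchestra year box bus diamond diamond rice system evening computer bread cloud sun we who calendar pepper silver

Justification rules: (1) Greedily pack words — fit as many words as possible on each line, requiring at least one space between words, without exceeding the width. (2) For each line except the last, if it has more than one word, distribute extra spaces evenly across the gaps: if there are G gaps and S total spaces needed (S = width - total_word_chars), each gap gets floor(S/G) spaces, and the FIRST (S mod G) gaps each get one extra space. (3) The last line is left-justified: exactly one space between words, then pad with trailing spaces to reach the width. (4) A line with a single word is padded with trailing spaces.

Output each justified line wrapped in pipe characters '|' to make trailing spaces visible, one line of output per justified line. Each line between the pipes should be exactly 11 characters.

Answer: |orange     |
|orchestra  |
|year    box|
|bus diamond|
|diamond    |
|rice system|
|evening    |
|computer   |
|bread cloud|
|sun  we who|
|calendar   |
|pepper     |
|silver     |

Derivation:
Line 1: ['orange'] (min_width=6, slack=5)
Line 2: ['orchestra'] (min_width=9, slack=2)
Line 3: ['year', 'box'] (min_width=8, slack=3)
Line 4: ['bus', 'diamond'] (min_width=11, slack=0)
Line 5: ['diamond'] (min_width=7, slack=4)
Line 6: ['rice', 'system'] (min_width=11, slack=0)
Line 7: ['evening'] (min_width=7, slack=4)
Line 8: ['computer'] (min_width=8, slack=3)
Line 9: ['bread', 'cloud'] (min_width=11, slack=0)
Line 10: ['sun', 'we', 'who'] (min_width=10, slack=1)
Line 11: ['calendar'] (min_width=8, slack=3)
Line 12: ['pepper'] (min_width=6, slack=5)
Line 13: ['silver'] (min_width=6, slack=5)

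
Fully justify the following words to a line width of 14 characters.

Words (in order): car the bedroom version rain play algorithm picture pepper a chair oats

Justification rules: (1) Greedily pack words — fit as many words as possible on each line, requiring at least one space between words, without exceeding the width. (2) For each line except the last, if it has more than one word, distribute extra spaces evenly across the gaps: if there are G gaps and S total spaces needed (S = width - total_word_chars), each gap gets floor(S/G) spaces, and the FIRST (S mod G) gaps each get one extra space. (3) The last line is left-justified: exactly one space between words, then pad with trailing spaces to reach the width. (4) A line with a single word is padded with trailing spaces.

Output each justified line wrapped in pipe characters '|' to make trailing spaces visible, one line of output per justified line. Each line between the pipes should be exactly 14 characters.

Line 1: ['car', 'the'] (min_width=7, slack=7)
Line 2: ['bedroom'] (min_width=7, slack=7)
Line 3: ['version', 'rain'] (min_width=12, slack=2)
Line 4: ['play', 'algorithm'] (min_width=14, slack=0)
Line 5: ['picture', 'pepper'] (min_width=14, slack=0)
Line 6: ['a', 'chair', 'oats'] (min_width=12, slack=2)

Answer: |car        the|
|bedroom       |
|version   rain|
|play algorithm|
|picture pepper|
|a chair oats  |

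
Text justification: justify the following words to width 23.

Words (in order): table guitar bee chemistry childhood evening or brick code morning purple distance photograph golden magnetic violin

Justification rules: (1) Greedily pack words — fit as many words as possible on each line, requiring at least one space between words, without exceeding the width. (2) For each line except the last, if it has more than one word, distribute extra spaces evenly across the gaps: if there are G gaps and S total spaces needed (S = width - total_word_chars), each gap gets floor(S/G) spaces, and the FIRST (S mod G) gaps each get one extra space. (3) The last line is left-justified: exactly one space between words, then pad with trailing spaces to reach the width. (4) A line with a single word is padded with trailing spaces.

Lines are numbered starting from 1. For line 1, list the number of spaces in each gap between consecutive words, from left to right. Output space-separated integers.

Line 1: ['table', 'guitar', 'bee'] (min_width=16, slack=7)
Line 2: ['chemistry', 'childhood'] (min_width=19, slack=4)
Line 3: ['evening', 'or', 'brick', 'code'] (min_width=21, slack=2)
Line 4: ['morning', 'purple', 'distance'] (min_width=23, slack=0)
Line 5: ['photograph', 'golden'] (min_width=17, slack=6)
Line 6: ['magnetic', 'violin'] (min_width=15, slack=8)

Answer: 5 4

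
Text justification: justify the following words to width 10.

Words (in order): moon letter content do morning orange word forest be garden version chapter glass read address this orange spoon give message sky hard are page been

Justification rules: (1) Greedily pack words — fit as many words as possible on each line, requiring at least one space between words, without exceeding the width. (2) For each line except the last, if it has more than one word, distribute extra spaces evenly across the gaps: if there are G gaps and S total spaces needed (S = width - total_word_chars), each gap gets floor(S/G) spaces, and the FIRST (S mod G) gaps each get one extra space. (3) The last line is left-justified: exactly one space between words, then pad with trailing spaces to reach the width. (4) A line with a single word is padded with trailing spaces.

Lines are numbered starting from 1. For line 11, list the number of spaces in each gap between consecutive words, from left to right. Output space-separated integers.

Line 1: ['moon'] (min_width=4, slack=6)
Line 2: ['letter'] (min_width=6, slack=4)
Line 3: ['content', 'do'] (min_width=10, slack=0)
Line 4: ['morning'] (min_width=7, slack=3)
Line 5: ['orange'] (min_width=6, slack=4)
Line 6: ['word'] (min_width=4, slack=6)
Line 7: ['forest', 'be'] (min_width=9, slack=1)
Line 8: ['garden'] (min_width=6, slack=4)
Line 9: ['version'] (min_width=7, slack=3)
Line 10: ['chapter'] (min_width=7, slack=3)
Line 11: ['glass', 'read'] (min_width=10, slack=0)
Line 12: ['address'] (min_width=7, slack=3)
Line 13: ['this'] (min_width=4, slack=6)
Line 14: ['orange'] (min_width=6, slack=4)
Line 15: ['spoon', 'give'] (min_width=10, slack=0)
Line 16: ['message'] (min_width=7, slack=3)
Line 17: ['sky', 'hard'] (min_width=8, slack=2)
Line 18: ['are', 'page'] (min_width=8, slack=2)
Line 19: ['been'] (min_width=4, slack=6)

Answer: 1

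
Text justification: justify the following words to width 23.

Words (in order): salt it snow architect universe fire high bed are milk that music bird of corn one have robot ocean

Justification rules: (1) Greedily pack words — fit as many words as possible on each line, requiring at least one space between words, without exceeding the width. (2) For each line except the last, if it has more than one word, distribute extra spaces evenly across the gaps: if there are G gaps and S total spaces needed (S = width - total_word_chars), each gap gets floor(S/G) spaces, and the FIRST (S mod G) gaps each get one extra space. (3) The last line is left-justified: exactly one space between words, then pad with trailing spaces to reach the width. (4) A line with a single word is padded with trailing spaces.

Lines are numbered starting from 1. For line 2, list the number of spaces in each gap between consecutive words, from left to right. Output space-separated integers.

Answer: 2 1 1

Derivation:
Line 1: ['salt', 'it', 'snow', 'architect'] (min_width=22, slack=1)
Line 2: ['universe', 'fire', 'high', 'bed'] (min_width=22, slack=1)
Line 3: ['are', 'milk', 'that', 'music'] (min_width=19, slack=4)
Line 4: ['bird', 'of', 'corn', 'one', 'have'] (min_width=21, slack=2)
Line 5: ['robot', 'ocean'] (min_width=11, slack=12)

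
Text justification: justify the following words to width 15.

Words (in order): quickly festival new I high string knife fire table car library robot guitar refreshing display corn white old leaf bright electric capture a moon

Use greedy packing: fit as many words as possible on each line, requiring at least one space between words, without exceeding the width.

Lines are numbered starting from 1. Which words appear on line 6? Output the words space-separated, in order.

Answer: library robot

Derivation:
Line 1: ['quickly'] (min_width=7, slack=8)
Line 2: ['festival', 'new', 'I'] (min_width=14, slack=1)
Line 3: ['high', 'string'] (min_width=11, slack=4)
Line 4: ['knife', 'fire'] (min_width=10, slack=5)
Line 5: ['table', 'car'] (min_width=9, slack=6)
Line 6: ['library', 'robot'] (min_width=13, slack=2)
Line 7: ['guitar'] (min_width=6, slack=9)
Line 8: ['refreshing'] (min_width=10, slack=5)
Line 9: ['display', 'corn'] (min_width=12, slack=3)
Line 10: ['white', 'old', 'leaf'] (min_width=14, slack=1)
Line 11: ['bright', 'electric'] (min_width=15, slack=0)
Line 12: ['capture', 'a', 'moon'] (min_width=14, slack=1)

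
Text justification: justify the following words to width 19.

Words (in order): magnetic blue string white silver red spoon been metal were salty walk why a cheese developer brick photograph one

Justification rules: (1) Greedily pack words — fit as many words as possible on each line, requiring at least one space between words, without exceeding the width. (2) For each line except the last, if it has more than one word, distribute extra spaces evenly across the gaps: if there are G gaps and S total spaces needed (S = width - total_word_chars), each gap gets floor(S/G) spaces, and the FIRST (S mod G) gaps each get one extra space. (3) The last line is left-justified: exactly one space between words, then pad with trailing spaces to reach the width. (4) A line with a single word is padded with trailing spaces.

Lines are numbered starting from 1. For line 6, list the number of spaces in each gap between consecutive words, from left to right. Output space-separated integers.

Line 1: ['magnetic', 'blue'] (min_width=13, slack=6)
Line 2: ['string', 'white', 'silver'] (min_width=19, slack=0)
Line 3: ['red', 'spoon', 'been'] (min_width=14, slack=5)
Line 4: ['metal', 'were', 'salty'] (min_width=16, slack=3)
Line 5: ['walk', 'why', 'a', 'cheese'] (min_width=17, slack=2)
Line 6: ['developer', 'brick'] (min_width=15, slack=4)
Line 7: ['photograph', 'one'] (min_width=14, slack=5)

Answer: 5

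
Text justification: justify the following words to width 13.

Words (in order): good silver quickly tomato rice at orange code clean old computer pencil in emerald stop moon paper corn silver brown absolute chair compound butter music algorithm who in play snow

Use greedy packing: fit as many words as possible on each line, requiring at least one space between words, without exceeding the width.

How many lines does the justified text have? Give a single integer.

Line 1: ['good', 'silver'] (min_width=11, slack=2)
Line 2: ['quickly'] (min_width=7, slack=6)
Line 3: ['tomato', 'rice'] (min_width=11, slack=2)
Line 4: ['at', 'orange'] (min_width=9, slack=4)
Line 5: ['code', 'clean'] (min_width=10, slack=3)
Line 6: ['old', 'computer'] (min_width=12, slack=1)
Line 7: ['pencil', 'in'] (min_width=9, slack=4)
Line 8: ['emerald', 'stop'] (min_width=12, slack=1)
Line 9: ['moon', 'paper'] (min_width=10, slack=3)
Line 10: ['corn', 'silver'] (min_width=11, slack=2)
Line 11: ['brown'] (min_width=5, slack=8)
Line 12: ['absolute'] (min_width=8, slack=5)
Line 13: ['chair'] (min_width=5, slack=8)
Line 14: ['compound'] (min_width=8, slack=5)
Line 15: ['butter', 'music'] (min_width=12, slack=1)
Line 16: ['algorithm', 'who'] (min_width=13, slack=0)
Line 17: ['in', 'play', 'snow'] (min_width=12, slack=1)
Total lines: 17

Answer: 17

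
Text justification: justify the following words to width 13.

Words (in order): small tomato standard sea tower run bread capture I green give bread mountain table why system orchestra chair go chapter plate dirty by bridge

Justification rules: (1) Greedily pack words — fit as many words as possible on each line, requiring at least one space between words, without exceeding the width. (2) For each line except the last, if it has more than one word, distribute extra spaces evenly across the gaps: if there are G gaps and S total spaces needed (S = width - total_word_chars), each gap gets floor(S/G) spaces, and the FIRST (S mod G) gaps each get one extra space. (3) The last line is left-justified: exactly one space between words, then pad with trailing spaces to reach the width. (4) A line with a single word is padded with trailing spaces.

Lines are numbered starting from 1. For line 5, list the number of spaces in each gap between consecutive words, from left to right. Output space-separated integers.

Answer: 2 1

Derivation:
Line 1: ['small', 'tomato'] (min_width=12, slack=1)
Line 2: ['standard', 'sea'] (min_width=12, slack=1)
Line 3: ['tower', 'run'] (min_width=9, slack=4)
Line 4: ['bread', 'capture'] (min_width=13, slack=0)
Line 5: ['I', 'green', 'give'] (min_width=12, slack=1)
Line 6: ['bread'] (min_width=5, slack=8)
Line 7: ['mountain'] (min_width=8, slack=5)
Line 8: ['table', 'why'] (min_width=9, slack=4)
Line 9: ['system'] (min_width=6, slack=7)
Line 10: ['orchestra'] (min_width=9, slack=4)
Line 11: ['chair', 'go'] (min_width=8, slack=5)
Line 12: ['chapter', 'plate'] (min_width=13, slack=0)
Line 13: ['dirty', 'by'] (min_width=8, slack=5)
Line 14: ['bridge'] (min_width=6, slack=7)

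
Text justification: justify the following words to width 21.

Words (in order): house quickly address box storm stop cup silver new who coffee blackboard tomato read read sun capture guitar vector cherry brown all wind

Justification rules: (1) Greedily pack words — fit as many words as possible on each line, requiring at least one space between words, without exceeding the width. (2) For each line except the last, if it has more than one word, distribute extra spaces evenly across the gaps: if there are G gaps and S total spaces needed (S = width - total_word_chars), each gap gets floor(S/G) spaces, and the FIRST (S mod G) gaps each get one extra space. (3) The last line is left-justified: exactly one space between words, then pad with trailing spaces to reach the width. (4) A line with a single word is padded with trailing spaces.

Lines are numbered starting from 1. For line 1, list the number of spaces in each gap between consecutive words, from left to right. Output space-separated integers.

Answer: 1 1

Derivation:
Line 1: ['house', 'quickly', 'address'] (min_width=21, slack=0)
Line 2: ['box', 'storm', 'stop', 'cup'] (min_width=18, slack=3)
Line 3: ['silver', 'new', 'who', 'coffee'] (min_width=21, slack=0)
Line 4: ['blackboard', 'tomato'] (min_width=17, slack=4)
Line 5: ['read', 'read', 'sun', 'capture'] (min_width=21, slack=0)
Line 6: ['guitar', 'vector', 'cherry'] (min_width=20, slack=1)
Line 7: ['brown', 'all', 'wind'] (min_width=14, slack=7)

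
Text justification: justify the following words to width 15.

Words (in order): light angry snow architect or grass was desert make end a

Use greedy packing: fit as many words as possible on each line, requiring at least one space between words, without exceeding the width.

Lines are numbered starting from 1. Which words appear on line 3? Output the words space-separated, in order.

Line 1: ['light', 'angry'] (min_width=11, slack=4)
Line 2: ['snow', 'architect'] (min_width=14, slack=1)
Line 3: ['or', 'grass', 'was'] (min_width=12, slack=3)
Line 4: ['desert', 'make', 'end'] (min_width=15, slack=0)
Line 5: ['a'] (min_width=1, slack=14)

Answer: or grass was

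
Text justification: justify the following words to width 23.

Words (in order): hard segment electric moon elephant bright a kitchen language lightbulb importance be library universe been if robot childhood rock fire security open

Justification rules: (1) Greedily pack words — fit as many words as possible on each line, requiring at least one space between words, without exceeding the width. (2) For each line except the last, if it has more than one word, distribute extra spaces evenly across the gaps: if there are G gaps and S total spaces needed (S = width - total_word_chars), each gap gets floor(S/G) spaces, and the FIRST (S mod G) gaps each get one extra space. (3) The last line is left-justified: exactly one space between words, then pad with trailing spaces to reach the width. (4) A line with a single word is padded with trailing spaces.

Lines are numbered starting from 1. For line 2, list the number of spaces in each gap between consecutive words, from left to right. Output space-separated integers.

Answer: 2 1 1

Derivation:
Line 1: ['hard', 'segment', 'electric'] (min_width=21, slack=2)
Line 2: ['moon', 'elephant', 'bright', 'a'] (min_width=22, slack=1)
Line 3: ['kitchen', 'language'] (min_width=16, slack=7)
Line 4: ['lightbulb', 'importance', 'be'] (min_width=23, slack=0)
Line 5: ['library', 'universe', 'been'] (min_width=21, slack=2)
Line 6: ['if', 'robot', 'childhood', 'rock'] (min_width=23, slack=0)
Line 7: ['fire', 'security', 'open'] (min_width=18, slack=5)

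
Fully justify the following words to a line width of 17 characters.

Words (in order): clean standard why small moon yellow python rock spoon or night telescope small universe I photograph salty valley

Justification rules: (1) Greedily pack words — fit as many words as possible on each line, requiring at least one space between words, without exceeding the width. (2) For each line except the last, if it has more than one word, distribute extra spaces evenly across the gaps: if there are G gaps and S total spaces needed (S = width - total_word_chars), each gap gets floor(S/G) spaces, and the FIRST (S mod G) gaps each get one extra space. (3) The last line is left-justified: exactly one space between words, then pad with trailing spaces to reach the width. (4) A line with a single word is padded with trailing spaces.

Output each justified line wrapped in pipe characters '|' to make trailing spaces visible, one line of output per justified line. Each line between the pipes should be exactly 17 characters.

Answer: |clean    standard|
|why   small  moon|
|yellow     python|
|rock   spoon   or|
|night   telescope|
|small  universe I|
|photograph  salty|
|valley           |

Derivation:
Line 1: ['clean', 'standard'] (min_width=14, slack=3)
Line 2: ['why', 'small', 'moon'] (min_width=14, slack=3)
Line 3: ['yellow', 'python'] (min_width=13, slack=4)
Line 4: ['rock', 'spoon', 'or'] (min_width=13, slack=4)
Line 5: ['night', 'telescope'] (min_width=15, slack=2)
Line 6: ['small', 'universe', 'I'] (min_width=16, slack=1)
Line 7: ['photograph', 'salty'] (min_width=16, slack=1)
Line 8: ['valley'] (min_width=6, slack=11)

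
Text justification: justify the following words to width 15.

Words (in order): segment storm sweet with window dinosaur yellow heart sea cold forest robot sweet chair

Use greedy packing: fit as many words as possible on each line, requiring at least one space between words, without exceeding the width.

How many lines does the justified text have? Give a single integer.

Line 1: ['segment', 'storm'] (min_width=13, slack=2)
Line 2: ['sweet', 'with'] (min_width=10, slack=5)
Line 3: ['window', 'dinosaur'] (min_width=15, slack=0)
Line 4: ['yellow', 'heart'] (min_width=12, slack=3)
Line 5: ['sea', 'cold', 'forest'] (min_width=15, slack=0)
Line 6: ['robot', 'sweet'] (min_width=11, slack=4)
Line 7: ['chair'] (min_width=5, slack=10)
Total lines: 7

Answer: 7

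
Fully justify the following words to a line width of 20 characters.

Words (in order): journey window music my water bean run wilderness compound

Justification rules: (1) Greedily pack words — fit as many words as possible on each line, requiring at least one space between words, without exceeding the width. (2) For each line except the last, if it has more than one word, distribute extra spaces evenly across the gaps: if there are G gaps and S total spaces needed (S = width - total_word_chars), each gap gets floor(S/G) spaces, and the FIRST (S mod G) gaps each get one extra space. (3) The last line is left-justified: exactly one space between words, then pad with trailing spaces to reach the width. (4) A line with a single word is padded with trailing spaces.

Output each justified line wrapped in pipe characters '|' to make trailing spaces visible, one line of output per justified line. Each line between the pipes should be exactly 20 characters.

Answer: |journey window music|
|my  water  bean  run|
|wilderness compound |

Derivation:
Line 1: ['journey', 'window', 'music'] (min_width=20, slack=0)
Line 2: ['my', 'water', 'bean', 'run'] (min_width=17, slack=3)
Line 3: ['wilderness', 'compound'] (min_width=19, slack=1)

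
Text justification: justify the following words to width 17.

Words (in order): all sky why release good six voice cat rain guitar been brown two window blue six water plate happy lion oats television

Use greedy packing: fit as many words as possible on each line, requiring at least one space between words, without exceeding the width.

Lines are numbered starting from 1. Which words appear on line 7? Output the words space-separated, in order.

Answer: happy lion oats

Derivation:
Line 1: ['all', 'sky', 'why'] (min_width=11, slack=6)
Line 2: ['release', 'good', 'six'] (min_width=16, slack=1)
Line 3: ['voice', 'cat', 'rain'] (min_width=14, slack=3)
Line 4: ['guitar', 'been', 'brown'] (min_width=17, slack=0)
Line 5: ['two', 'window', 'blue'] (min_width=15, slack=2)
Line 6: ['six', 'water', 'plate'] (min_width=15, slack=2)
Line 7: ['happy', 'lion', 'oats'] (min_width=15, slack=2)
Line 8: ['television'] (min_width=10, slack=7)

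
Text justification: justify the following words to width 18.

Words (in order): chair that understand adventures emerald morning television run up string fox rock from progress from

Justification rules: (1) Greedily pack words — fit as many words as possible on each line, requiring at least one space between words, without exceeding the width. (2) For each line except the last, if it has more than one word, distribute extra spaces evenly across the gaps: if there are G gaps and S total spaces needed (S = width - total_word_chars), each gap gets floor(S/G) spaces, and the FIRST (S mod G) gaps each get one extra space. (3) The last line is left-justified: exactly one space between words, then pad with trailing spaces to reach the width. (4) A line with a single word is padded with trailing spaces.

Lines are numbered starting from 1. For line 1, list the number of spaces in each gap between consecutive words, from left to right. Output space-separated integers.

Answer: 9

Derivation:
Line 1: ['chair', 'that'] (min_width=10, slack=8)
Line 2: ['understand'] (min_width=10, slack=8)
Line 3: ['adventures', 'emerald'] (min_width=18, slack=0)
Line 4: ['morning', 'television'] (min_width=18, slack=0)
Line 5: ['run', 'up', 'string', 'fox'] (min_width=17, slack=1)
Line 6: ['rock', 'from', 'progress'] (min_width=18, slack=0)
Line 7: ['from'] (min_width=4, slack=14)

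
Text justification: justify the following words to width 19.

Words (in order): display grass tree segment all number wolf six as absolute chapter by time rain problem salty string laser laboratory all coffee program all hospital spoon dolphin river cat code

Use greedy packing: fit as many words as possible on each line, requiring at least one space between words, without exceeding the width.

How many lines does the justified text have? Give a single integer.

Line 1: ['display', 'grass', 'tree'] (min_width=18, slack=1)
Line 2: ['segment', 'all', 'number'] (min_width=18, slack=1)
Line 3: ['wolf', 'six', 'as'] (min_width=11, slack=8)
Line 4: ['absolute', 'chapter', 'by'] (min_width=19, slack=0)
Line 5: ['time', 'rain', 'problem'] (min_width=17, slack=2)
Line 6: ['salty', 'string', 'laser'] (min_width=18, slack=1)
Line 7: ['laboratory', 'all'] (min_width=14, slack=5)
Line 8: ['coffee', 'program', 'all'] (min_width=18, slack=1)
Line 9: ['hospital', 'spoon'] (min_width=14, slack=5)
Line 10: ['dolphin', 'river', 'cat'] (min_width=17, slack=2)
Line 11: ['code'] (min_width=4, slack=15)
Total lines: 11

Answer: 11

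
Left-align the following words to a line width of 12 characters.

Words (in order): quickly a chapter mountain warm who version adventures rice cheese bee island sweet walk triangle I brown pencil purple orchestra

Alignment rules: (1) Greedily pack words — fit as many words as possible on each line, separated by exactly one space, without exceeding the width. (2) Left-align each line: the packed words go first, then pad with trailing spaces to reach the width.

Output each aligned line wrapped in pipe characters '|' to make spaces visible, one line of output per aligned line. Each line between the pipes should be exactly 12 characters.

Answer: |quickly a   |
|chapter     |
|mountain    |
|warm who    |
|version     |
|adventures  |
|rice cheese |
|bee island  |
|sweet walk  |
|triangle I  |
|brown pencil|
|purple      |
|orchestra   |

Derivation:
Line 1: ['quickly', 'a'] (min_width=9, slack=3)
Line 2: ['chapter'] (min_width=7, slack=5)
Line 3: ['mountain'] (min_width=8, slack=4)
Line 4: ['warm', 'who'] (min_width=8, slack=4)
Line 5: ['version'] (min_width=7, slack=5)
Line 6: ['adventures'] (min_width=10, slack=2)
Line 7: ['rice', 'cheese'] (min_width=11, slack=1)
Line 8: ['bee', 'island'] (min_width=10, slack=2)
Line 9: ['sweet', 'walk'] (min_width=10, slack=2)
Line 10: ['triangle', 'I'] (min_width=10, slack=2)
Line 11: ['brown', 'pencil'] (min_width=12, slack=0)
Line 12: ['purple'] (min_width=6, slack=6)
Line 13: ['orchestra'] (min_width=9, slack=3)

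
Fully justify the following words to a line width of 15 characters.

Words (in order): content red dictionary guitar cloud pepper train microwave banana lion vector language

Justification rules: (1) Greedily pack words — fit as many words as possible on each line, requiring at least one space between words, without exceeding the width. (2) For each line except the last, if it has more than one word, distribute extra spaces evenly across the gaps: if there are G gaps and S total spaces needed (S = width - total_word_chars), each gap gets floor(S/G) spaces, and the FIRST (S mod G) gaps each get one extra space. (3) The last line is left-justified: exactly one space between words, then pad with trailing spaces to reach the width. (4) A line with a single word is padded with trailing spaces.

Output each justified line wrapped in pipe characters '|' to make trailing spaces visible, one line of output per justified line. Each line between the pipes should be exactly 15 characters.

Line 1: ['content', 'red'] (min_width=11, slack=4)
Line 2: ['dictionary'] (min_width=10, slack=5)
Line 3: ['guitar', 'cloud'] (min_width=12, slack=3)
Line 4: ['pepper', 'train'] (min_width=12, slack=3)
Line 5: ['microwave'] (min_width=9, slack=6)
Line 6: ['banana', 'lion'] (min_width=11, slack=4)
Line 7: ['vector', 'language'] (min_width=15, slack=0)

Answer: |content     red|
|dictionary     |
|guitar    cloud|
|pepper    train|
|microwave      |
|banana     lion|
|vector language|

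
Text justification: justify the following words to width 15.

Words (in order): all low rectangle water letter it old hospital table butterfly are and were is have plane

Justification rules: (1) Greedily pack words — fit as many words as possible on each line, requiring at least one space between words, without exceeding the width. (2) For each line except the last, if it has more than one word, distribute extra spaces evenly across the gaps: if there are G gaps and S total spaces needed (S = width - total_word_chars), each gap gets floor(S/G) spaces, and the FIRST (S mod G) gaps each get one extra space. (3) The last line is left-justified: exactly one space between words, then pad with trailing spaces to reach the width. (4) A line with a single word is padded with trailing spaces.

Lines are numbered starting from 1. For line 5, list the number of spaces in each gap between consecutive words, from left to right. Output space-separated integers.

Line 1: ['all', 'low'] (min_width=7, slack=8)
Line 2: ['rectangle', 'water'] (min_width=15, slack=0)
Line 3: ['letter', 'it', 'old'] (min_width=13, slack=2)
Line 4: ['hospital', 'table'] (min_width=14, slack=1)
Line 5: ['butterfly', 'are'] (min_width=13, slack=2)
Line 6: ['and', 'were', 'is'] (min_width=11, slack=4)
Line 7: ['have', 'plane'] (min_width=10, slack=5)

Answer: 3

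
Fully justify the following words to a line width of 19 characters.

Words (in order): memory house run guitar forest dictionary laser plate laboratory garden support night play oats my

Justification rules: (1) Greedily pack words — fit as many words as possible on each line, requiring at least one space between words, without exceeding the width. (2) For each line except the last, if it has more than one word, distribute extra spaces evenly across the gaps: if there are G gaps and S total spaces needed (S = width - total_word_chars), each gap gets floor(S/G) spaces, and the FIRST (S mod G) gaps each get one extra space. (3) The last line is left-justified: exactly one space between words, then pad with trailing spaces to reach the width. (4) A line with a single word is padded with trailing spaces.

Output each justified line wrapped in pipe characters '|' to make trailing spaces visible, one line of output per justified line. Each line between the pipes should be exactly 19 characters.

Line 1: ['memory', 'house', 'run'] (min_width=16, slack=3)
Line 2: ['guitar', 'forest'] (min_width=13, slack=6)
Line 3: ['dictionary', 'laser'] (min_width=16, slack=3)
Line 4: ['plate', 'laboratory'] (min_width=16, slack=3)
Line 5: ['garden', 'support'] (min_width=14, slack=5)
Line 6: ['night', 'play', 'oats', 'my'] (min_width=18, slack=1)

Answer: |memory   house  run|
|guitar       forest|
|dictionary    laser|
|plate    laboratory|
|garden      support|
|night play oats my |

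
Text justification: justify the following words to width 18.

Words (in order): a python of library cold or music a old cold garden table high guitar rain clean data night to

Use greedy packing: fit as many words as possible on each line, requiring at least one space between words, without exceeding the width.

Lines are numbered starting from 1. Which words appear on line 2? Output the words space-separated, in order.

Answer: library cold or

Derivation:
Line 1: ['a', 'python', 'of'] (min_width=11, slack=7)
Line 2: ['library', 'cold', 'or'] (min_width=15, slack=3)
Line 3: ['music', 'a', 'old', 'cold'] (min_width=16, slack=2)
Line 4: ['garden', 'table', 'high'] (min_width=17, slack=1)
Line 5: ['guitar', 'rain', 'clean'] (min_width=17, slack=1)
Line 6: ['data', 'night', 'to'] (min_width=13, slack=5)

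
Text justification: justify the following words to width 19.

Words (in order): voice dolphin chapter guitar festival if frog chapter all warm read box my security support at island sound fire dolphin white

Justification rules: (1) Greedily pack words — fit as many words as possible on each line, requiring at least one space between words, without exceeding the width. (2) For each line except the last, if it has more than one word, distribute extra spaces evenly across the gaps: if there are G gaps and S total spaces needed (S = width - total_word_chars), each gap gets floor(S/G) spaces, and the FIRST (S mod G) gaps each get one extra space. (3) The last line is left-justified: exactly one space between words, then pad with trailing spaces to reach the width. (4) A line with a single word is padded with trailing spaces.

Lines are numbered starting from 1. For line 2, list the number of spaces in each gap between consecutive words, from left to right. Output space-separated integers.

Answer: 6

Derivation:
Line 1: ['voice', 'dolphin'] (min_width=13, slack=6)
Line 2: ['chapter', 'guitar'] (min_width=14, slack=5)
Line 3: ['festival', 'if', 'frog'] (min_width=16, slack=3)
Line 4: ['chapter', 'all', 'warm'] (min_width=16, slack=3)
Line 5: ['read', 'box', 'my'] (min_width=11, slack=8)
Line 6: ['security', 'support', 'at'] (min_width=19, slack=0)
Line 7: ['island', 'sound', 'fire'] (min_width=17, slack=2)
Line 8: ['dolphin', 'white'] (min_width=13, slack=6)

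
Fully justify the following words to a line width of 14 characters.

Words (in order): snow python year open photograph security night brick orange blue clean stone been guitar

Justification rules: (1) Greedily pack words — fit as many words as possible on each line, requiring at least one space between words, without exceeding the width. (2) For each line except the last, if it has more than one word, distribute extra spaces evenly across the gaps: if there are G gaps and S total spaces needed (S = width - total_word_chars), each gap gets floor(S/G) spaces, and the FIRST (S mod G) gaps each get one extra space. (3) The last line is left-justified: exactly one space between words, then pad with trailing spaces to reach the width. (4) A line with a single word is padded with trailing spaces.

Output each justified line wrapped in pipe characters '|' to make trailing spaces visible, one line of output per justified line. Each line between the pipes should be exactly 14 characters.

Line 1: ['snow', 'python'] (min_width=11, slack=3)
Line 2: ['year', 'open'] (min_width=9, slack=5)
Line 3: ['photograph'] (min_width=10, slack=4)
Line 4: ['security', 'night'] (min_width=14, slack=0)
Line 5: ['brick', 'orange'] (min_width=12, slack=2)
Line 6: ['blue', 'clean'] (min_width=10, slack=4)
Line 7: ['stone', 'been'] (min_width=10, slack=4)
Line 8: ['guitar'] (min_width=6, slack=8)

Answer: |snow    python|
|year      open|
|photograph    |
|security night|
|brick   orange|
|blue     clean|
|stone     been|
|guitar        |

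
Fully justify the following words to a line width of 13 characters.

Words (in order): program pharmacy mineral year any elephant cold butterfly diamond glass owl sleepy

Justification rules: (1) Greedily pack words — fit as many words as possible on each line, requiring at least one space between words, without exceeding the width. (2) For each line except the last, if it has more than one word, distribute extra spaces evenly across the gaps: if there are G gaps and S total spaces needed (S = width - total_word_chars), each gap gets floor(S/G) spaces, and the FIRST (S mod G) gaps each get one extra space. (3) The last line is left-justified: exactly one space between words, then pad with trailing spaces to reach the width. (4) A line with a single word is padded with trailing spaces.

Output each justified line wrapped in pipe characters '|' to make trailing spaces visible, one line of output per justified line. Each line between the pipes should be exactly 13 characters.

Answer: |program      |
|pharmacy     |
|mineral  year|
|any  elephant|
|cold         |
|butterfly    |
|diamond glass|
|owl sleepy   |

Derivation:
Line 1: ['program'] (min_width=7, slack=6)
Line 2: ['pharmacy'] (min_width=8, slack=5)
Line 3: ['mineral', 'year'] (min_width=12, slack=1)
Line 4: ['any', 'elephant'] (min_width=12, slack=1)
Line 5: ['cold'] (min_width=4, slack=9)
Line 6: ['butterfly'] (min_width=9, slack=4)
Line 7: ['diamond', 'glass'] (min_width=13, slack=0)
Line 8: ['owl', 'sleepy'] (min_width=10, slack=3)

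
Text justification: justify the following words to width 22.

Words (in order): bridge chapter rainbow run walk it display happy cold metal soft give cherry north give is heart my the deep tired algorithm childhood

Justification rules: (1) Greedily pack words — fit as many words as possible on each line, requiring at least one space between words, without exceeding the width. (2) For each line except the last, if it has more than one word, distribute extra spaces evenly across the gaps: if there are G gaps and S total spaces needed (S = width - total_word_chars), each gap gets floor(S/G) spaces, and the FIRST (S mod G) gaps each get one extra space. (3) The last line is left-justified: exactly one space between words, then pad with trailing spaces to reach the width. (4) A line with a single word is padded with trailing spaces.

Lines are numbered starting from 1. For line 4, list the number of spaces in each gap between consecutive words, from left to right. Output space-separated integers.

Line 1: ['bridge', 'chapter', 'rainbow'] (min_width=22, slack=0)
Line 2: ['run', 'walk', 'it', 'display'] (min_width=19, slack=3)
Line 3: ['happy', 'cold', 'metal', 'soft'] (min_width=21, slack=1)
Line 4: ['give', 'cherry', 'north', 'give'] (min_width=22, slack=0)
Line 5: ['is', 'heart', 'my', 'the', 'deep'] (min_width=20, slack=2)
Line 6: ['tired', 'algorithm'] (min_width=15, slack=7)
Line 7: ['childhood'] (min_width=9, slack=13)

Answer: 1 1 1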